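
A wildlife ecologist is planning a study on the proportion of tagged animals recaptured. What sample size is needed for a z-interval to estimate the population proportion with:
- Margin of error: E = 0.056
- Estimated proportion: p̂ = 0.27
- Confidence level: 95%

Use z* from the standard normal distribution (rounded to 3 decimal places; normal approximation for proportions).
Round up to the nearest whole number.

Using z* for proportion z-interval (normal approximation).

For 95% confidence, z* = 1.96 (from standard normal table)

Sample size formula for proportion z-interval: n = z*²p̂(1-p̂)/E²

n = 1.96² × 0.27 × 0.73 / 0.056²
  = 3.8416 × 0.1971 / 0.003136
  = 241.4475

Round up to the nearest whole number: n = 242

242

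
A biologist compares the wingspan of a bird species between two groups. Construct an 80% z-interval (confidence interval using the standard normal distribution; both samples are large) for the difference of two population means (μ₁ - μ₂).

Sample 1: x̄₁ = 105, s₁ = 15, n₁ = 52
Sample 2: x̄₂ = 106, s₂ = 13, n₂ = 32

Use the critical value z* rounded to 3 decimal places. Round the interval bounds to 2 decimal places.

Both samples are large (n₁ = 52 ≥ 30, n₂ = 32 ≥ 30), so a z-interval for the difference of means applies.

Point estimate: x̄₁ - x̄₂ = 105 - 106 = -1

Standard error: SE = √(s₁²/n₁ + s₂²/n₂)
= √(15²/52 + 13²/32)
= √(4.326923 + 5.281250)
= 3.099705

For 80% confidence, z* = 1.282 (from standard normal table)
Margin of error: E = z* × SE = 1.282 × 3.099705 = 3.9738

Z-interval: (x̄₁ - x̄₂) ± E = -1 ± 3.9738 = (-4.9738, 2.9738)

Rounded to 2 decimal places:

(-4.97, 2.97)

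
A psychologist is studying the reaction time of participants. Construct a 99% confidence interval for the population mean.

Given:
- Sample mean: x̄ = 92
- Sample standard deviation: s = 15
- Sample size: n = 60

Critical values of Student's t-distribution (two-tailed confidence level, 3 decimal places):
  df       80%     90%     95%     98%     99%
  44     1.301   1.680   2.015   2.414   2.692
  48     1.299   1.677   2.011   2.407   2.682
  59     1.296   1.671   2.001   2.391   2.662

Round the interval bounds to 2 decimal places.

The population standard deviation σ is unknown (only the sample standard deviation s is given), so use a t-interval with df = n - 1 = 60 - 1 = 59.

For 99% confidence with df = 59, t* = 2.662 (from t-table)

Standard error: SE = s/√n = 15/√60 = 1.936492

Margin of error: E = t* × SE = 2.662 × 1.936492 = 5.1549

T-interval: x̄ ± E = 92 ± 5.1549 = (86.8451, 97.1549)

Rounded to 2 decimal places:

(86.85, 97.15)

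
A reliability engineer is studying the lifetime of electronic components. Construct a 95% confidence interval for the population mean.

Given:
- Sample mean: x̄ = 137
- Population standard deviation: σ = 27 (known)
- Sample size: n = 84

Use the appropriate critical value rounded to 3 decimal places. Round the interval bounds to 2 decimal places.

The population standard deviation σ is known, so use a z-interval (standard normal critical value).

For 95% confidence, z* = 1.96 (from standard normal table)

Standard error: SE = σ/√n = 27/√84 = 2.945942

Margin of error: E = z* × SE = 1.96 × 2.945942 = 5.7740

Z-interval: x̄ ± E = 137 ± 5.7740 = (131.2260, 142.7740)

Rounded to 2 decimal places:

(131.23, 142.77)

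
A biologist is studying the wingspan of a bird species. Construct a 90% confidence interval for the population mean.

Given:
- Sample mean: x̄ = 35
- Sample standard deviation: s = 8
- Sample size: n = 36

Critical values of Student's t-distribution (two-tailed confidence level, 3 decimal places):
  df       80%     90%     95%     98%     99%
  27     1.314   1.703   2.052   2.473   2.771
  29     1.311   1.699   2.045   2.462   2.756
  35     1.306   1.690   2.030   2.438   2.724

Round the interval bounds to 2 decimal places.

The population standard deviation σ is unknown (only the sample standard deviation s is given), so use a t-interval with df = n - 1 = 36 - 1 = 35.

For 90% confidence with df = 35, t* = 1.690 (from t-table)

Standard error: SE = s/√n = 8/√36 = 1.333333

Margin of error: E = t* × SE = 1.690 × 1.333333 = 2.2533

T-interval: x̄ ± E = 35 ± 2.2533 = (32.7467, 37.2533)

Rounded to 2 decimal places:

(32.75, 37.25)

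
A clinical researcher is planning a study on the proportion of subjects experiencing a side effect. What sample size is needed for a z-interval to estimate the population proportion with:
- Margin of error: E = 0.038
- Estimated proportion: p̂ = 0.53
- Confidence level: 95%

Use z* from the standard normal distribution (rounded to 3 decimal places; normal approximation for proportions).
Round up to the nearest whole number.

Using z* for proportion z-interval (normal approximation).

For 95% confidence, z* = 1.96 (from standard normal table)

Sample size formula for proportion z-interval: n = z*²p̂(1-p̂)/E²

n = 1.96² × 0.53 × 0.47 / 0.038²
  = 3.8416 × 0.2491 / 0.001444
  = 662.7026

Round up to the nearest whole number: n = 663

663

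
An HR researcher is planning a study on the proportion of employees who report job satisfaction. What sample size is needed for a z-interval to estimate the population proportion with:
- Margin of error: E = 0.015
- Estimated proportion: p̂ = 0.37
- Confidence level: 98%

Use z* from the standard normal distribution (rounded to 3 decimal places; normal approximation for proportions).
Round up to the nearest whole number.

Using z* for proportion z-interval (normal approximation).

For 98% confidence, z* = 2.326 (from standard normal table)

Sample size formula for proportion z-interval: n = z*²p̂(1-p̂)/E²

n = 2.326² × 0.37 × 0.63 / 0.015²
  = 5.410276 × 0.2331 / 0.000225
  = 5605.0459

Round up to the nearest whole number: n = 5606

5606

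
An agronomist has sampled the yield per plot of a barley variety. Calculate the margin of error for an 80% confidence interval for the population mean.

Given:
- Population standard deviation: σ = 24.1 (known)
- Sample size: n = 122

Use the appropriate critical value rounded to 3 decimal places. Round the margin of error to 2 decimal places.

The population standard deviation σ is known, so use the z-interval margin of error formula.

For 80% confidence, z* = 1.282 (from standard normal table)

Margin of error formula for z-interval: E = z* × σ/√n

E = 1.282 × 24.1/√122
  = 1.282 × 2.181911
  = 2.7972

Rounded to 2 decimal places:

2.80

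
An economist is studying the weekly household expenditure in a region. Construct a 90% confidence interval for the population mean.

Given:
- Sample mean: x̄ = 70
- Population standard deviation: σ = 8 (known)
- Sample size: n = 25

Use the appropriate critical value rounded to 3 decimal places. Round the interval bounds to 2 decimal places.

The population standard deviation σ is known, so use a z-interval (standard normal critical value).

For 90% confidence, z* = 1.645 (from standard normal table)

Standard error: SE = σ/√n = 8/√25 = 1.600000

Margin of error: E = z* × SE = 1.645 × 1.600000 = 2.6320

Z-interval: x̄ ± E = 70 ± 2.6320 = (67.3680, 72.6320)

Rounded to 2 decimal places:

(67.37, 72.63)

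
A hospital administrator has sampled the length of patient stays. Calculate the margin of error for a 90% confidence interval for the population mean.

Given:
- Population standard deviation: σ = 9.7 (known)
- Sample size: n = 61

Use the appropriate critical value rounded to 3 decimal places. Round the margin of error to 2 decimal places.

The population standard deviation σ is known, so use the z-interval margin of error formula.

For 90% confidence, z* = 1.645 (from standard normal table)

Margin of error formula for z-interval: E = z* × σ/√n

E = 1.645 × 9.7/√61
  = 1.645 × 1.241958
  = 2.0430

Rounded to 2 decimal places:

2.04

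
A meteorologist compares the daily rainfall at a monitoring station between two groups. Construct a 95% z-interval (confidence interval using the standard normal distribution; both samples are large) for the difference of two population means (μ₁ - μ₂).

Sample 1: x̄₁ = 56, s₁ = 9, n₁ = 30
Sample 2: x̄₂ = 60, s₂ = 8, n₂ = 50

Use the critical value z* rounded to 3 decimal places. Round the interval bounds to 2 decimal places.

Both samples are large (n₁ = 30 ≥ 30, n₂ = 50 ≥ 30), so a z-interval for the difference of means applies.

Point estimate: x̄₁ - x̄₂ = 56 - 60 = -4

Standard error: SE = √(s₁²/n₁ + s₂²/n₂)
= √(9²/30 + 8²/50)
= √(2.700000 + 1.280000)
= 1.994994

For 95% confidence, z* = 1.96 (from standard normal table)
Margin of error: E = z* × SE = 1.96 × 1.994994 = 3.9102

Z-interval: (x̄₁ - x̄₂) ± E = -4 ± 3.9102 = (-7.9102, -0.0898)

Rounded to 2 decimal places:

(-7.91, -0.09)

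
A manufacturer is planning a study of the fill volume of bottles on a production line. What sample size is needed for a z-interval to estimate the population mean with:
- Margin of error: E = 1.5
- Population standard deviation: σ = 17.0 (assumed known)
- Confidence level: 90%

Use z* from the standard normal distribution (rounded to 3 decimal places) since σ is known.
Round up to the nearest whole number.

Using z* since population σ is known (z-interval formula).

For 90% confidence, z* = 1.645 (from standard normal table)

Sample size formula for z-interval: n = (z*σ/E)²

n = (1.645 × 17.0 / 1.5)²
  = (18.643333)²
  = 347.5739

Round up to the nearest whole number: n = 348

348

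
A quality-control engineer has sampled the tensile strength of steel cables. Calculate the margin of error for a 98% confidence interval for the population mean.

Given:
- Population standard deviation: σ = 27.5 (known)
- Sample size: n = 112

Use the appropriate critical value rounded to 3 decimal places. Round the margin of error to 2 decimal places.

The population standard deviation σ is known, so use the z-interval margin of error formula.

For 98% confidence, z* = 2.326 (from standard normal table)

Margin of error formula for z-interval: E = z* × σ/√n

E = 2.326 × 27.5/√112
  = 2.326 × 2.598506
  = 6.0441

Rounded to 2 decimal places:

6.04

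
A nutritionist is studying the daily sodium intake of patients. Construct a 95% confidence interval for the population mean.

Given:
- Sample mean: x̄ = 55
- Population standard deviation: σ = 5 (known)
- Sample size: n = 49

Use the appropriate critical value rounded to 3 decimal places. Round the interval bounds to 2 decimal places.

The population standard deviation σ is known, so use a z-interval (standard normal critical value).

For 95% confidence, z* = 1.96 (from standard normal table)

Standard error: SE = σ/√n = 5/√49 = 0.714286

Margin of error: E = z* × SE = 1.96 × 0.714286 = 1.4000

Z-interval: x̄ ± E = 55 ± 1.4000 = (53.6000, 56.4000)

Rounded to 2 decimal places:

(53.60, 56.40)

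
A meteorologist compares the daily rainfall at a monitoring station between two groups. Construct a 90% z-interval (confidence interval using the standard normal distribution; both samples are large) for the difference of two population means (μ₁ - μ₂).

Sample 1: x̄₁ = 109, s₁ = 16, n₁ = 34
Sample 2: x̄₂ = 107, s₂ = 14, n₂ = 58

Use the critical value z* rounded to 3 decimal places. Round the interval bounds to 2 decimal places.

Both samples are large (n₁ = 34 ≥ 30, n₂ = 58 ≥ 30), so a z-interval for the difference of means applies.

Point estimate: x̄₁ - x̄₂ = 109 - 107 = 2

Standard error: SE = √(s₁²/n₁ + s₂²/n₂)
= √(16²/34 + 14²/58)
= √(7.529412 + 3.379310)
= 3.302835

For 90% confidence, z* = 1.645 (from standard normal table)
Margin of error: E = z* × SE = 1.645 × 3.302835 = 5.4332

Z-interval: (x̄₁ - x̄₂) ± E = 2 ± 5.4332 = (-3.4332, 7.4332)

Rounded to 2 decimal places:

(-3.43, 7.43)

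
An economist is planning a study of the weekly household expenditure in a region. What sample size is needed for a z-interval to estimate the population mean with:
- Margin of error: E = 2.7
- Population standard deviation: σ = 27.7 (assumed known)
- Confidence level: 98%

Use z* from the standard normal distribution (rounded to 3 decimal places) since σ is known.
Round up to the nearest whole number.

Using z* since population σ is known (z-interval formula).

For 98% confidence, z* = 2.326 (from standard normal table)

Sample size formula for z-interval: n = (z*σ/E)²

n = (2.326 × 27.7 / 2.7)²
  = (23.863037)²
  = 569.4445

Round up to the nearest whole number: n = 570

570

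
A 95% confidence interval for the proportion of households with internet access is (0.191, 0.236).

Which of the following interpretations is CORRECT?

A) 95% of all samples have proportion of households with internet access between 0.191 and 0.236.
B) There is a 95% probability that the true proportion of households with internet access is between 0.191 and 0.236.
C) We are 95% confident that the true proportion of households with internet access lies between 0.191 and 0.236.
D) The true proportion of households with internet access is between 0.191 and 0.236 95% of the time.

A confidence interval represents our confidence in the procedure, not a probability statement about the parameter.

Key concept: If we repeated this sampling process many times and computed a 95% CI each time, about 95% of those intervals would contain the true population parameter.

For this specific interval (0.191, 0.236):
- Midpoint (point estimate): 0.2135
- Margin of error: 0.0225

The correct interpretation is the one stating confidence that the true parameter lies in the interval — option C.

C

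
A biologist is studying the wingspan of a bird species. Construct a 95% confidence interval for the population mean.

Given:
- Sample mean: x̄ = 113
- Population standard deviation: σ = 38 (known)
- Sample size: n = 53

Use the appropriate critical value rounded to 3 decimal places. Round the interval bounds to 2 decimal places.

The population standard deviation σ is known, so use a z-interval (standard normal critical value).

For 95% confidence, z* = 1.96 (from standard normal table)

Standard error: SE = σ/√n = 38/√53 = 5.219701

Margin of error: E = z* × SE = 1.96 × 5.219701 = 10.2306

Z-interval: x̄ ± E = 113 ± 10.2306 = (102.7694, 123.2306)

Rounded to 2 decimal places:

(102.77, 123.23)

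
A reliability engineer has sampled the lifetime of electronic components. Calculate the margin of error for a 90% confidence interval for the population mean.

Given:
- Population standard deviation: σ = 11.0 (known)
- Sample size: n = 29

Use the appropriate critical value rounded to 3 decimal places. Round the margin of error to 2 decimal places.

The population standard deviation σ is known, so use the z-interval margin of error formula.

For 90% confidence, z* = 1.645 (from standard normal table)

Margin of error formula for z-interval: E = z* × σ/√n

E = 1.645 × 11.0/√29
  = 1.645 × 2.042649
  = 3.3602

Rounded to 2 decimal places:

3.36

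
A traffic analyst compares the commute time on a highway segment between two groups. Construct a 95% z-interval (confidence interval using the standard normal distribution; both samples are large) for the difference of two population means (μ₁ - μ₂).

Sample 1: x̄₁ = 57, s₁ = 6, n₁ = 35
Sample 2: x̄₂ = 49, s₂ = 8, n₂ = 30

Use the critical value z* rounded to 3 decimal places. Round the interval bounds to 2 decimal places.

Both samples are large (n₁ = 35 ≥ 30, n₂ = 30 ≥ 30), so a z-interval for the difference of means applies.

Point estimate: x̄₁ - x̄₂ = 57 - 49 = 8

Standard error: SE = √(s₁²/n₁ + s₂²/n₂)
= √(6²/35 + 8²/30)
= √(1.028571 + 2.133333)
= 1.778175

For 95% confidence, z* = 1.96 (from standard normal table)
Margin of error: E = z* × SE = 1.96 × 1.778175 = 3.4852

Z-interval: (x̄₁ - x̄₂) ± E = 8 ± 3.4852 = (4.5148, 11.4852)

Rounded to 2 decimal places:

(4.51, 11.49)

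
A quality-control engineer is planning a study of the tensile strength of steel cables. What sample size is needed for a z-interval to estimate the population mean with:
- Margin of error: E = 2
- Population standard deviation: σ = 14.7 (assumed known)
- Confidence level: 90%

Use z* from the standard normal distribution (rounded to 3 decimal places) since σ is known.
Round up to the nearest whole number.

Using z* since population σ is known (z-interval formula).

For 90% confidence, z* = 1.645 (from standard normal table)

Sample size formula for z-interval: n = (z*σ/E)²

n = (1.645 × 14.7 / 2)²
  = (12.090750)²
  = 146.1862

Round up to the nearest whole number: n = 147

147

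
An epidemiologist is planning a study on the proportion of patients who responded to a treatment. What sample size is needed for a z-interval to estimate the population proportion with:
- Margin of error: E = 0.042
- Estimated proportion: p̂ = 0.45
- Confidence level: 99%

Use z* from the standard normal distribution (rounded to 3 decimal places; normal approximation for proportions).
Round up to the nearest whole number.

Using z* for proportion z-interval (normal approximation).

For 99% confidence, z* = 2.576 (from standard normal table)

Sample size formula for proportion z-interval: n = z*²p̂(1-p̂)/E²

n = 2.576² × 0.45 × 0.55 / 0.042²
  = 6.635776 × 0.2475 / 0.001764
  = 931.0400

Round up to the nearest whole number: n = 932

932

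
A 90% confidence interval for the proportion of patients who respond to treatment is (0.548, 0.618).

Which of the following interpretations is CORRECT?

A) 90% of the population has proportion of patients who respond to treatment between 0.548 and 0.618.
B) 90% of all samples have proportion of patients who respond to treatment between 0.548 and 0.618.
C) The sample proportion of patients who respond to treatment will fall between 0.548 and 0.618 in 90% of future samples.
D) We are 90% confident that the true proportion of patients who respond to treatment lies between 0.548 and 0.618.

A confidence interval represents our confidence in the procedure, not a probability statement about the parameter.

Key concept: If we repeated this sampling process many times and computed a 90% CI each time, about 90% of those intervals would contain the true population parameter.

For this specific interval (0.548, 0.618):
- Midpoint (point estimate): 0.583
- Margin of error: 0.035

The correct interpretation is the one stating confidence that the true parameter lies in the interval — option D.

D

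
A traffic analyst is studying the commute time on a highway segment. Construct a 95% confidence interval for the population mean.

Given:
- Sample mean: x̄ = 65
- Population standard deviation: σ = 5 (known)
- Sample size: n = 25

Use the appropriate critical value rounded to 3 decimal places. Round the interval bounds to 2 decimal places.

The population standard deviation σ is known, so use a z-interval (standard normal critical value).

For 95% confidence, z* = 1.96 (from standard normal table)

Standard error: SE = σ/√n = 5/√25 = 1.000000

Margin of error: E = z* × SE = 1.96 × 1.000000 = 1.9600

Z-interval: x̄ ± E = 65 ± 1.9600 = (63.0400, 66.9600)

Rounded to 2 decimal places:

(63.04, 66.96)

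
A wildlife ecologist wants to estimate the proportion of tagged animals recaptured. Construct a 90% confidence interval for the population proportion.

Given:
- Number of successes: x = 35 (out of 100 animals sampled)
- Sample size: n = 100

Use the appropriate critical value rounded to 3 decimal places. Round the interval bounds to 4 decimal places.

Sample proportion: p̂ = 35/100 = 0.350000

Check conditions for normal approximation:
  np̂ = 35 ≥ 10 ✓
  n(1-p̂) = 65 ≥ 10 ✓

The sample is large enough, so use a z-interval (normal approximation) for the proportion.

For 90% confidence, z* = 1.645 (from standard normal table)

Standard error: SE = √(p̂(1-p̂)/n) = √(0.350000×0.650000/100) = 0.04769696

Margin of error: E = z* × SE = 1.645 × 0.04769696 = 0.078461

Z-interval: p̂ ± E = 0.350000 ± 0.078461 = (0.271539, 0.428461)

Rounded to 4 decimal places:

(0.2715, 0.4285)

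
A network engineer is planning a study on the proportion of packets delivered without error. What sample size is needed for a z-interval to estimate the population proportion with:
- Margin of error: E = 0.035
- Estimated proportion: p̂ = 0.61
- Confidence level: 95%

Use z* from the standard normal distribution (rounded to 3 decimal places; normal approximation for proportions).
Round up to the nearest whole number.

Using z* for proportion z-interval (normal approximation).

For 95% confidence, z* = 1.96 (from standard normal table)

Sample size formula for proportion z-interval: n = z*²p̂(1-p̂)/E²

n = 1.96² × 0.61 × 0.39 / 0.035²
  = 3.8416 × 0.2379 / 0.001225
  = 746.0544

Round up to the nearest whole number: n = 747

747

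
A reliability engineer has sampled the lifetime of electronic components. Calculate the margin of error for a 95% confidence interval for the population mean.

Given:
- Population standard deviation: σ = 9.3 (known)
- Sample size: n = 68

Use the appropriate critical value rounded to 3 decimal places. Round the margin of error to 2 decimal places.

The population standard deviation σ is known, so use the z-interval margin of error formula.

For 95% confidence, z* = 1.96 (from standard normal table)

Margin of error formula for z-interval: E = z* × σ/√n

E = 1.96 × 9.3/√68
  = 1.96 × 1.127791
  = 2.2105

Rounded to 2 decimal places:

2.21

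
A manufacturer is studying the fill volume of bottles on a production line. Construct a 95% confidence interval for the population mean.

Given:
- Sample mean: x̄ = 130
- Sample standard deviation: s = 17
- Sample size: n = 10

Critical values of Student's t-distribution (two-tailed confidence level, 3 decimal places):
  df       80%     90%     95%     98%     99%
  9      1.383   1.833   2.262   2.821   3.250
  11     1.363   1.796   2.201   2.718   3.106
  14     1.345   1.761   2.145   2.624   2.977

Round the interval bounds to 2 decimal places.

The population standard deviation σ is unknown (only the sample standard deviation s is given), so use a t-interval with df = n - 1 = 10 - 1 = 9.

For 95% confidence with df = 9, t* = 2.262 (from t-table)

Standard error: SE = s/√n = 17/√10 = 5.375872

Margin of error: E = t* × SE = 2.262 × 5.375872 = 12.1602

T-interval: x̄ ± E = 130 ± 12.1602 = (117.8398, 142.1602)

Rounded to 2 decimal places:

(117.84, 142.16)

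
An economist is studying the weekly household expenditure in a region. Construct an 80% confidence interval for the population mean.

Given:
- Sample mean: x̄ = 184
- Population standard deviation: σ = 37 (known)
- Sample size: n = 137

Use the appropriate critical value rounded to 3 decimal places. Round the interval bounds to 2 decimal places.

The population standard deviation σ is known, so use a z-interval (standard normal critical value).

For 80% confidence, z* = 1.282 (from standard normal table)

Standard error: SE = σ/√n = 37/√137 = 3.161123

Margin of error: E = z* × SE = 1.282 × 3.161123 = 4.0526

Z-interval: x̄ ± E = 184 ± 4.0526 = (179.9474, 188.0526)

Rounded to 2 decimal places:

(179.95, 188.05)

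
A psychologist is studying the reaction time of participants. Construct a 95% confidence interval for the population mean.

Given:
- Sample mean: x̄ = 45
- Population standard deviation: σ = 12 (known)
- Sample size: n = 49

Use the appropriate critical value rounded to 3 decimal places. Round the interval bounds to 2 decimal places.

The population standard deviation σ is known, so use a z-interval (standard normal critical value).

For 95% confidence, z* = 1.96 (from standard normal table)

Standard error: SE = σ/√n = 12/√49 = 1.714286

Margin of error: E = z* × SE = 1.96 × 1.714286 = 3.3600

Z-interval: x̄ ± E = 45 ± 3.3600 = (41.6400, 48.3600)

Rounded to 2 decimal places:

(41.64, 48.36)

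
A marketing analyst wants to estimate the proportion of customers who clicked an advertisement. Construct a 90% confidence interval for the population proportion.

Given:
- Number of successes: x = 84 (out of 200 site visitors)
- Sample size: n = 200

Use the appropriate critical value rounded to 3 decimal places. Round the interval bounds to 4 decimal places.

Sample proportion: p̂ = 84/200 = 0.420000

Check conditions for normal approximation:
  np̂ = 84 ≥ 10 ✓
  n(1-p̂) = 116 ≥ 10 ✓

The sample is large enough, so use a z-interval (normal approximation) for the proportion.

For 90% confidence, z* = 1.645 (from standard normal table)

Standard error: SE = √(p̂(1-p̂)/n) = √(0.420000×0.580000/200) = 0.03489986

Margin of error: E = z* × SE = 1.645 × 0.03489986 = 0.057410

Z-interval: p̂ ± E = 0.420000 ± 0.057410 = (0.362590, 0.477410)

Rounded to 4 decimal places:

(0.3626, 0.4774)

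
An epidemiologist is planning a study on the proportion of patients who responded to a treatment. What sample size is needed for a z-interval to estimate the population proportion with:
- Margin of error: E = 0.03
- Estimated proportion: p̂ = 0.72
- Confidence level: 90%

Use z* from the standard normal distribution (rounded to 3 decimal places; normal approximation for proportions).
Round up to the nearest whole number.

Using z* for proportion z-interval (normal approximation).

For 90% confidence, z* = 1.645 (from standard normal table)

Sample size formula for proportion z-interval: n = z*²p̂(1-p̂)/E²

n = 1.645² × 0.72 × 0.28 / 0.03²
  = 2.706025 × 0.2016 / 0.0009
  = 606.1496

Round up to the nearest whole number: n = 607

607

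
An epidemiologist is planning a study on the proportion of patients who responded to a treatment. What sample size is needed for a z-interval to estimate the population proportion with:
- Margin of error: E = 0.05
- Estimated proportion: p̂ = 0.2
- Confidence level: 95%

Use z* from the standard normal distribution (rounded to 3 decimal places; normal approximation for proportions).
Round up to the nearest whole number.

Using z* for proportion z-interval (normal approximation).

For 95% confidence, z* = 1.96 (from standard normal table)

Sample size formula for proportion z-interval: n = z*²p̂(1-p̂)/E²

n = 1.96² × 0.2 × 0.8 / 0.05²
  = 3.8416 × 0.16 / 0.0025
  = 245.8624

Round up to the nearest whole number: n = 246

246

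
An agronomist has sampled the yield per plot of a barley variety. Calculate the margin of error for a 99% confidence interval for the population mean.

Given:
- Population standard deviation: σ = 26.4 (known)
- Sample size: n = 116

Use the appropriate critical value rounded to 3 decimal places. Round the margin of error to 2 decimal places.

The population standard deviation σ is known, so use the z-interval margin of error formula.

For 99% confidence, z* = 2.576 (from standard normal table)

Margin of error formula for z-interval: E = z* × σ/√n

E = 2.576 × 26.4/√116
  = 2.576 × 2.451178
  = 6.3142

Rounded to 2 decimal places:

6.31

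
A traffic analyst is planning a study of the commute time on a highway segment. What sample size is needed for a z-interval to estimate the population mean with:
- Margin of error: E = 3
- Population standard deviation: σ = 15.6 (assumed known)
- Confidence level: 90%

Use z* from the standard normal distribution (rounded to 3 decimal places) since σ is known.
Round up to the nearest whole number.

Using z* since population σ is known (z-interval formula).

For 90% confidence, z* = 1.645 (from standard normal table)

Sample size formula for z-interval: n = (z*σ/E)²

n = (1.645 × 15.6 / 3)²
  = (8.554000)²
  = 73.1709

Round up to the nearest whole number: n = 74

74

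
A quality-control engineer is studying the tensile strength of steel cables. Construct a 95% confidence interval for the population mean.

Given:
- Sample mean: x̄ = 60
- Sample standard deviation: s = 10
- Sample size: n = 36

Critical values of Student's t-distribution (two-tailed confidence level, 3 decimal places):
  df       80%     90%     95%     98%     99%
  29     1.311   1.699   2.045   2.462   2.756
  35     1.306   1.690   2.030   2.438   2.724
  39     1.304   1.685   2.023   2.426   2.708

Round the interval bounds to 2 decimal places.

The population standard deviation σ is unknown (only the sample standard deviation s is given), so use a t-interval with df = n - 1 = 36 - 1 = 35.

For 95% confidence with df = 35, t* = 2.030 (from t-table)

Standard error: SE = s/√n = 10/√36 = 1.666667

Margin of error: E = t* × SE = 2.030 × 1.666667 = 3.3833

T-interval: x̄ ± E = 60 ± 3.3833 = (56.6167, 63.3833)

Rounded to 2 decimal places:

(56.62, 63.38)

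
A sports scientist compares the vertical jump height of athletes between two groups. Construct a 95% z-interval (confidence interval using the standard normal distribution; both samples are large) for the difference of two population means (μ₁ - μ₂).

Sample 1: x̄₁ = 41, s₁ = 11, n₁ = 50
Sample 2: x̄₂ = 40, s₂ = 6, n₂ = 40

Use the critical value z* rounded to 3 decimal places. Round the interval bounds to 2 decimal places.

Both samples are large (n₁ = 50 ≥ 30, n₂ = 40 ≥ 30), so a z-interval for the difference of means applies.

Point estimate: x̄₁ - x̄₂ = 41 - 40 = 1

Standard error: SE = √(s₁²/n₁ + s₂²/n₂)
= √(11²/50 + 6²/40)
= √(2.420000 + 0.900000)
= 1.822087

For 95% confidence, z* = 1.96 (from standard normal table)
Margin of error: E = z* × SE = 1.96 × 1.822087 = 3.5713

Z-interval: (x̄₁ - x̄₂) ± E = 1 ± 3.5713 = (-2.5713, 4.5713)

Rounded to 2 decimal places:

(-2.57, 4.57)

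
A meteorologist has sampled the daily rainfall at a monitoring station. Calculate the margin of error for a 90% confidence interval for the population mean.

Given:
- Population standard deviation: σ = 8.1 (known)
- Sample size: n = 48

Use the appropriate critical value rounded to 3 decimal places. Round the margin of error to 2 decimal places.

The population standard deviation σ is known, so use the z-interval margin of error formula.

For 90% confidence, z* = 1.645 (from standard normal table)

Margin of error formula for z-interval: E = z* × σ/√n

E = 1.645 × 8.1/√48
  = 1.645 × 1.169134
  = 1.9232

Rounded to 2 decimal places:

1.92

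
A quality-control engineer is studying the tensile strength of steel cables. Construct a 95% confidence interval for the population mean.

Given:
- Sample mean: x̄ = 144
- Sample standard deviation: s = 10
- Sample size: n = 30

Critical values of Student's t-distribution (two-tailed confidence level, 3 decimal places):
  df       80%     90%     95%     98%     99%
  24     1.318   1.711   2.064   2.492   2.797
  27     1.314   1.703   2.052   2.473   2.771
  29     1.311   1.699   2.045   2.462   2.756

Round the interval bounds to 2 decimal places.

The population standard deviation σ is unknown (only the sample standard deviation s is given), so use a t-interval with df = n - 1 = 30 - 1 = 29.

For 95% confidence with df = 29, t* = 2.045 (from t-table)

Standard error: SE = s/√n = 10/√30 = 1.825742

Margin of error: E = t* × SE = 2.045 × 1.825742 = 3.7336

T-interval: x̄ ± E = 144 ± 3.7336 = (140.2664, 147.7336)

Rounded to 2 decimal places:

(140.27, 147.73)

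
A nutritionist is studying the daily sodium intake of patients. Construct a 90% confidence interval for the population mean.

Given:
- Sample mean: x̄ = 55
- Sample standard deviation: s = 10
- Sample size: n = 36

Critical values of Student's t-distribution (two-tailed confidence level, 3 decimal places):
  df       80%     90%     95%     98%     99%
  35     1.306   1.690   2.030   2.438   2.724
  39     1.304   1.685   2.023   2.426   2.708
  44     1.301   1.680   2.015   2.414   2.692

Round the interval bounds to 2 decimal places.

The population standard deviation σ is unknown (only the sample standard deviation s is given), so use a t-interval with df = n - 1 = 36 - 1 = 35.

For 90% confidence with df = 35, t* = 1.690 (from t-table)

Standard error: SE = s/√n = 10/√36 = 1.666667

Margin of error: E = t* × SE = 1.690 × 1.666667 = 2.8167

T-interval: x̄ ± E = 55 ± 2.8167 = (52.1833, 57.8167)

Rounded to 2 decimal places:

(52.18, 57.82)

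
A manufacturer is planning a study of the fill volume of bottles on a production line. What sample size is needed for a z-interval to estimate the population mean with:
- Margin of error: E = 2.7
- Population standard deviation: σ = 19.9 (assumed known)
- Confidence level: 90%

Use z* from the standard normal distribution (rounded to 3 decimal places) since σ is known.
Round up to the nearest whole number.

Using z* since population σ is known (z-interval formula).

For 90% confidence, z* = 1.645 (from standard normal table)

Sample size formula for z-interval: n = (z*σ/E)²

n = (1.645 × 19.9 / 2.7)²
  = (12.124259)²
  = 146.9977

Round up to the nearest whole number: n = 147

147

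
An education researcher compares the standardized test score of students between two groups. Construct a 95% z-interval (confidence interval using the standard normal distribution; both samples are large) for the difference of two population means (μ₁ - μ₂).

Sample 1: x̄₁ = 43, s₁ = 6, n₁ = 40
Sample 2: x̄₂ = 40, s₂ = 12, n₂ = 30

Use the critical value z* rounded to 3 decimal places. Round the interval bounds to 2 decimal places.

Both samples are large (n₁ = 40 ≥ 30, n₂ = 30 ≥ 30), so a z-interval for the difference of means applies.

Point estimate: x̄₁ - x̄₂ = 43 - 40 = 3

Standard error: SE = √(s₁²/n₁ + s₂²/n₂)
= √(6²/40 + 12²/30)
= √(0.900000 + 4.800000)
= 2.387467

For 95% confidence, z* = 1.96 (from standard normal table)
Margin of error: E = z* × SE = 1.96 × 2.387467 = 4.6794

Z-interval: (x̄₁ - x̄₂) ± E = 3 ± 4.6794 = (-1.6794, 7.6794)

Rounded to 2 decimal places:

(-1.68, 7.68)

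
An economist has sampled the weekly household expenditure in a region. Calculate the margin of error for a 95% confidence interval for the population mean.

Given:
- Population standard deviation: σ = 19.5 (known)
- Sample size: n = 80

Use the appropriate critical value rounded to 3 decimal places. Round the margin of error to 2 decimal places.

The population standard deviation σ is known, so use the z-interval margin of error formula.

For 95% confidence, z* = 1.96 (from standard normal table)

Margin of error formula for z-interval: E = z* × σ/√n

E = 1.96 × 19.5/√80
  = 1.96 × 2.180166
  = 4.2731

Rounded to 2 decimal places:

4.27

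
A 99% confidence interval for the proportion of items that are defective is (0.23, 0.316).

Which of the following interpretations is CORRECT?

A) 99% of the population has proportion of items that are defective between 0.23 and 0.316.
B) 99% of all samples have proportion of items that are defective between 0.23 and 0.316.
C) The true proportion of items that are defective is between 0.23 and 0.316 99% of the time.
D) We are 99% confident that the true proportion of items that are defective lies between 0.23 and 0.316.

A confidence interval represents our confidence in the procedure, not a probability statement about the parameter.

Key concept: If we repeated this sampling process many times and computed a 99% CI each time, about 99% of those intervals would contain the true population parameter.

For this specific interval (0.23, 0.316):
- Midpoint (point estimate): 0.273
- Margin of error: 0.043

The correct interpretation is the one stating confidence that the true parameter lies in the interval — option D.

D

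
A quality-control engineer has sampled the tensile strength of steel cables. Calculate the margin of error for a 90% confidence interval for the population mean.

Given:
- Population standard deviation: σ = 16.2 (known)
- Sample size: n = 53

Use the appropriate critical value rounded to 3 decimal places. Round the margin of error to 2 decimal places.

The population standard deviation σ is known, so use the z-interval margin of error formula.

For 90% confidence, z* = 1.645 (from standard normal table)

Margin of error formula for z-interval: E = z* × σ/√n

E = 1.645 × 16.2/√53
  = 1.645 × 2.225241
  = 3.6605

Rounded to 2 decimal places:

3.66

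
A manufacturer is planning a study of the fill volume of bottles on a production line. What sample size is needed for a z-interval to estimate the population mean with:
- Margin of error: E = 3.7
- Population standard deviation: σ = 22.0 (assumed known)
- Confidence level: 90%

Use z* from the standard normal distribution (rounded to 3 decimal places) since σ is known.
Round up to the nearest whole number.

Using z* since population σ is known (z-interval formula).

For 90% confidence, z* = 1.645 (from standard normal table)

Sample size formula for z-interval: n = (z*σ/E)²

n = (1.645 × 22.0 / 3.7)²
  = (9.781081)²
  = 95.6695

Round up to the nearest whole number: n = 96

96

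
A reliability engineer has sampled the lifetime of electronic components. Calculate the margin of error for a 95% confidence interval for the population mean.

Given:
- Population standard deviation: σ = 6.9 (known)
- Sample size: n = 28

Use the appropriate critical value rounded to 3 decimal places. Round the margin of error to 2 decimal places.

The population standard deviation σ is known, so use the z-interval margin of error formula.

For 95% confidence, z* = 1.96 (from standard normal table)

Margin of error formula for z-interval: E = z* × σ/√n

E = 1.96 × 6.9/√28
  = 1.96 × 1.303977
  = 2.5558

Rounded to 2 decimal places:

2.56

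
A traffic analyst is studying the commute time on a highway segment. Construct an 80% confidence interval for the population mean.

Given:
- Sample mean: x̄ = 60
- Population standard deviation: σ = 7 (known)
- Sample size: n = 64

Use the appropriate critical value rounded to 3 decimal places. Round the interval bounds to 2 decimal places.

The population standard deviation σ is known, so use a z-interval (standard normal critical value).

For 80% confidence, z* = 1.282 (from standard normal table)

Standard error: SE = σ/√n = 7/√64 = 0.875000

Margin of error: E = z* × SE = 1.282 × 0.875000 = 1.1218

Z-interval: x̄ ± E = 60 ± 1.1218 = (58.8783, 61.1217)

Rounded to 2 decimal places:

(58.88, 61.12)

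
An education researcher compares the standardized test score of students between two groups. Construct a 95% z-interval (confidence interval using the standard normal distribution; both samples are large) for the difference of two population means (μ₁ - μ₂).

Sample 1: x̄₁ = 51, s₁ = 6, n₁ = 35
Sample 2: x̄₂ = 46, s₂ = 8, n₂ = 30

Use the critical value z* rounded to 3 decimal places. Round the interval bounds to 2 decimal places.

Both samples are large (n₁ = 35 ≥ 30, n₂ = 30 ≥ 30), so a z-interval for the difference of means applies.

Point estimate: x̄₁ - x̄₂ = 51 - 46 = 5

Standard error: SE = √(s₁²/n₁ + s₂²/n₂)
= √(6²/35 + 8²/30)
= √(1.028571 + 2.133333)
= 1.778175

For 95% confidence, z* = 1.96 (from standard normal table)
Margin of error: E = z* × SE = 1.96 × 1.778175 = 3.4852

Z-interval: (x̄₁ - x̄₂) ± E = 5 ± 3.4852 = (1.5148, 8.4852)

Rounded to 2 decimal places:

(1.51, 8.49)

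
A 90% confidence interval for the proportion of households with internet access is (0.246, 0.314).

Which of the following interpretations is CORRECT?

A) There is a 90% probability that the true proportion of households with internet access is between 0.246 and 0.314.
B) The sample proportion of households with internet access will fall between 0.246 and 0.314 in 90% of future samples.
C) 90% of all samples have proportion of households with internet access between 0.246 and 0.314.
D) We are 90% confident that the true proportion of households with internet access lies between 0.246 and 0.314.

A confidence interval represents our confidence in the procedure, not a probability statement about the parameter.

Key concept: If we repeated this sampling process many times and computed a 90% CI each time, about 90% of those intervals would contain the true population parameter.

For this specific interval (0.246, 0.314):
- Midpoint (point estimate): 0.28
- Margin of error: 0.034

The correct interpretation is the one stating confidence that the true parameter lies in the interval — option D.

D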